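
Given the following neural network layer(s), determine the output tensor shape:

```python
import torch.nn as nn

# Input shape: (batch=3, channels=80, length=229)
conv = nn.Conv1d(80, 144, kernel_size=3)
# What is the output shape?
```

Input: (3, 80, 229) -> Output: (3, 144, 227)

Answer: (3, 144, 227)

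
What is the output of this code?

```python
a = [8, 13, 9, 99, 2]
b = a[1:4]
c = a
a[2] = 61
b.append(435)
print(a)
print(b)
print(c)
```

Key concept: slice vs alias.
Step by step:
`a = [8, 13, 9, 99, 2]` → a = [8, 13, 9, 99, 2]
`b = a[1:4]` → b = [13, 9, 99]
`c = a` → c = [8, 13, 9, 99, 2] (same object as a)
`a[2] = 61` → a = [8, 13, 61, 99, 2] (same object as c); c = [8, 13, 61, 99, 2] (same object as a)
`b.append(435)` → b = [13, 9, 99, 435]
`print(a)` → prints [8, 13, 61, 99, 2]
`print(b)` → prints [13, 9, 99, 435]
`print(c)` → prints [8, 13, 61, 99, 2]

Answer:
[8, 13, 61, 99, 2]
[13, 9, 99, 435]
[8, 13, 61, 99, 2]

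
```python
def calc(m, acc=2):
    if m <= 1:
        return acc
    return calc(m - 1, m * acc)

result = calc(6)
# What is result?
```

Accumulator trace (n, acc): (6, 2) -> (5, 12) -> (4, 60) -> (3, 240) -> (2, 720) -> (1, 1440) -> return 1440

Answer: 1440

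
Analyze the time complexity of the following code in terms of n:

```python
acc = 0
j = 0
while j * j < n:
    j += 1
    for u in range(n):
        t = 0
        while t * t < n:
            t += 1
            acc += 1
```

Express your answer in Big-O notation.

Each loop level contributes: √n × n × √n. Multiplying the contributions gives O(n^2).

Answer: O(n^2)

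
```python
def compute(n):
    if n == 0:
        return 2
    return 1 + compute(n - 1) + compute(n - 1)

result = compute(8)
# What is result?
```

compute(n) = 1 + 2·compute(n-1), compute(0)=2. Closed form: (2+1)·2^8 - 1 = 767.

Answer: 767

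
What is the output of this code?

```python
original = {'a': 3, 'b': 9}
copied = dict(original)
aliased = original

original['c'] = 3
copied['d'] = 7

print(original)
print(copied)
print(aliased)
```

Key concept: dict() creates copy, assignment creates alias.
Step by step:
`original = {'a': 3, 'b': 9}` → original = {'a': 3, 'b': 9}
`copied = dict(original)` → copied = {'a': 3, 'b': 9}
`aliased = original` → aliased = {'a': 3, 'b': 9} (same object as original)
`original['c'] = 3` → original = {'a': 3, 'b': 9, 'c': 3} (same object as aliased); aliased = {'a': 3, 'b': 9, 'c': 3} (same object as original)
`copied['d'] = 7` → copied = {'a': 3, 'b': 9, 'd': 7}
`print(original)` → prints {'a': 3, 'b': 9, 'c': 3}
`print(copied)` → prints {'a': 3, 'b': 9, 'd': 7}
`print(aliased)` → prints {'a': 3, 'b': 9, 'c': 3}

Answer:
{'a': 3, 'b': 9, 'c': 3}
{'a': 3, 'b': 9, 'd': 7}
{'a': 3, 'b': 9, 'c': 3}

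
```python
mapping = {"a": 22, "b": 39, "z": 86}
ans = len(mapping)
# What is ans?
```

Trace:
`mapping = {"a": 22, "b": 39, "z": 86}` → mapping = {'a': 22, 'b': 39, 'z': 86}
`ans = len(mapping)` → ans = 3
So ans = 3

Answer: 3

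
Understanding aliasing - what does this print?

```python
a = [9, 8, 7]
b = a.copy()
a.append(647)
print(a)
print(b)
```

Key concept: list.copy() creates independent copy.
Step by step:
`a = [9, 8, 7]` → a = [9, 8, 7]
`b = a.copy()` → b = [9, 8, 7]
`a.append(647)` → a = [9, 8, 7, 647]
`print(a)` → prints [9, 8, 7, 647]
`print(b)` → prints [9, 8, 7]

Answer:
[9, 8, 7, 647]
[9, 8, 7]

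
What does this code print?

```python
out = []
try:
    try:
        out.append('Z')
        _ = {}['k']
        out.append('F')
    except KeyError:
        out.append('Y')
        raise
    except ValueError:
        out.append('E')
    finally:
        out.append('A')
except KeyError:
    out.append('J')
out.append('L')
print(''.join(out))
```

Execution trace: 'Z' (inner try body) → 'Y' (inner except KeyError) → 'A' (inner finally) → 'J' (outer except KeyError) → 'L' (after the try/except). Output: ZYAJL

Answer: ZYAJL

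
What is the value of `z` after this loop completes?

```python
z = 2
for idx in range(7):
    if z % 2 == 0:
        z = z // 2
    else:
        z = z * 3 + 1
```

Collatz-style transformation from 2
`z` takes the values: 2 → 1 → 4 → 2 → 1 → 4 → 2 → 1

Answer: 1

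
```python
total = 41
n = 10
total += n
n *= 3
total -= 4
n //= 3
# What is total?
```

Trace:
`total = 41` → total = 41
`n = 10` → n = 10
`total += n` → total = 51
`n *= 3` → n = 30
`total -= 4` → total = 47
`n //= 3` → n = 10
So total = 47

Answer: 47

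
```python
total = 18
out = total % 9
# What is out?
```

Trace:
`total = 18` → total = 18
`out = total % 9` → out = 0
So out = 0

Answer: 0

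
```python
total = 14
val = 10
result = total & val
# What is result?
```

Trace:
`total = 14` → total = 14
`val = 10` → val = 10
`result = total & val` → result = 10
So result = 10

Answer: 10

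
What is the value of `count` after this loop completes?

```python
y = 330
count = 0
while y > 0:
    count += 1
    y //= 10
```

Count digits by repeated division by 10
`count` takes the values: 0 → 1 → 2 → 3

Answer: 3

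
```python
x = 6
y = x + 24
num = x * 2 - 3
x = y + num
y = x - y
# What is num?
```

Trace:
`x = 6` → x = 6
`y = x + 24` → y = 30
`num = x * 2 - 3` → num = 9
`x = y + num` → x = 39
`y = x - y` → y = 9
So num = 9

Answer: 9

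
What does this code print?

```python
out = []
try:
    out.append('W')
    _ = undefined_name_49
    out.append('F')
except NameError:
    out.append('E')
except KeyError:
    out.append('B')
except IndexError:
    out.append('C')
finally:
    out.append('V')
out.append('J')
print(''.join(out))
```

Execution trace: 'W' (try body) → 'E' (except NameError) → 'V' (finally) → 'J' (after the try/except). Output: WEVJ

Answer: WEVJ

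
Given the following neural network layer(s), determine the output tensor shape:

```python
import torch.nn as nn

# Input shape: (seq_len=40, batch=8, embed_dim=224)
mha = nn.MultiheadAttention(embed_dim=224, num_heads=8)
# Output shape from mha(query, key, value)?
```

Input: (40, 8, 224) -> Output: (40, 8, 224)

Answer: (40, 8, 224)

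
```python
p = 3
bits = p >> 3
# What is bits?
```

Trace:
`p = 3` → p = 3
`bits = p >> 3` → bits = 0
So bits = 0

Answer: 0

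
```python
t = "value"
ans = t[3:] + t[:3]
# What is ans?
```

Trace:
`t = "value"` → t = 'value'
`ans = t[3:] + t[:3]` → ans = 'ueval'
So ans = 'ueval'

Answer: 'ueval'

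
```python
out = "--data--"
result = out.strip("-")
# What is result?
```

Trace:
`out = "--data--"` → out = '--data--'
`result = out.strip("-")` → result = 'data'
So result = 'data'

Answer: 'data'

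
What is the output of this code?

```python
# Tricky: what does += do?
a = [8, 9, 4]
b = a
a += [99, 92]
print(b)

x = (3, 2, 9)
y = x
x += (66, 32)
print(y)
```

Key concept: += behavior differs for mutable vs immutable.
Step by step:
`a = [8, 9, 4]` → a = [8, 9, 4]
`b = a` → b = [8, 9, 4] (same object as a)
`a += [99, 92]` → a = [8, 9, 4, 99, 92] (same object as b); b = [8, 9, 4, 99, 92] (same object as a)
`print(b)` → prints [8, 9, 4, 99, 92]
`x = (3, 2, 9)` → x = (3, 2, 9)
`y = x` → y = (3, 2, 9)
`x += (66, 32)` → x = (3, 2, 9, 66, 32)
`print(y)` → prints (3, 2, 9)

Answer:
[8, 9, 4, 99, 92]
(3, 2, 9)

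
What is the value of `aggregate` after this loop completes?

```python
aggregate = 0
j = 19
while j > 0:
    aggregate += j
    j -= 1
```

Sum 19 down to 1
`aggregate` takes the values: 0 → 19 → 37 → 54 → 70 → 85 → 99 → 112 → 124 → 135 → 145 → 154 → 162 → 169 → 175 → 180 → 184 → 187 → 189 → 190

Answer: 190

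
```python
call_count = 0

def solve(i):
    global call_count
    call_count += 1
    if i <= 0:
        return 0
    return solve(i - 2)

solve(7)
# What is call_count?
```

Linear recursion stepping by 2: 5 calls from i=7 down to ≤0.

Answer: 5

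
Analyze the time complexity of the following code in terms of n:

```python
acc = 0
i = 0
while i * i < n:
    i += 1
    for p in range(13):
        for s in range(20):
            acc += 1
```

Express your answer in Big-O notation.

Each loop level contributes: √n × 1 × 1. Multiplying the contributions gives O(√n).

Answer: O(√n)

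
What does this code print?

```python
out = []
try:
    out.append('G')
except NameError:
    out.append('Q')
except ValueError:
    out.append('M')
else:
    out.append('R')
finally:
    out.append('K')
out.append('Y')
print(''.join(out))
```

Execution trace: 'G' (try body, no exception) → 'R' (else) → 'K' (finally) → 'Y' (after the try/except). Output: GRKY

Answer: GRKY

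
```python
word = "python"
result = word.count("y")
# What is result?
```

Trace:
`word = "python"` → word = 'python'
`result = word.count("y")` → result = 1
So result = 1

Answer: 1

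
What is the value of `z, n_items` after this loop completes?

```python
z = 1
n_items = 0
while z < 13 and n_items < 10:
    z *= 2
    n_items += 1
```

Double until >= 13 or 10 iterations
`z, n_items` takes the values: (1, 0) → (2, 0) → (2, 1) → (4, 1) → (4, 2) → (8, 2) → (8, 3) → (16, 3) → (16, 4)

Answer: 16, 4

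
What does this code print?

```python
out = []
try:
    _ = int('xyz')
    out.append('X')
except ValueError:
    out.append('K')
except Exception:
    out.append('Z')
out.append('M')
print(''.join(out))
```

Execution trace: 'K' (except ValueError) → 'M' (after the try/except). Output: KM

Answer: KM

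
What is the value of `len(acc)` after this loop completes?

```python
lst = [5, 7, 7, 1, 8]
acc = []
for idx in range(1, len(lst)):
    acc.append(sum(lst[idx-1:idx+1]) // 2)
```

Number of 2-element averages
`acc` takes the values: [] → [6] → [6, 7] → [6, 7, 4] → [6, 7, 4, 4]
So `len(acc)` = 4

Answer: 4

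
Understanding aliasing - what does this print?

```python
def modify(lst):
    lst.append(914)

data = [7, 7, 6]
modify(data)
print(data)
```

Key concept: function modifies passed list.
Step by step:
`data = [7, 7, 6]` → data = [7, 7, 6]
`modify(data)` → data = [7, 7, 6, 914]
`print(data)` → prints [7, 7, 6, 914]

Answer: [7, 7, 6, 914]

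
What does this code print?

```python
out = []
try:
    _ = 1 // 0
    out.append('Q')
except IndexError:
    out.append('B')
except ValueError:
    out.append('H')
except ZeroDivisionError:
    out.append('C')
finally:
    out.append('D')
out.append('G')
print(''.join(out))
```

Execution trace: 'C' (except ZeroDivisionError) → 'D' (finally) → 'G' (after the try/except). Output: CDG

Answer: CDG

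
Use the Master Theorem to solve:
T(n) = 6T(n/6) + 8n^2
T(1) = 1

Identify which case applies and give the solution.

a=6, b=6, f(n)=8n^2. log_6(6) = 1. Since c=2 > 1 and the regularity condition holds (6(n/6)^2 = (6/6^2)n^2 with 6/6^2 < 1), Case 3 applies: T(n) = Θ(f(n)) = O(n^2).

Answer: O(n^2) - Case 3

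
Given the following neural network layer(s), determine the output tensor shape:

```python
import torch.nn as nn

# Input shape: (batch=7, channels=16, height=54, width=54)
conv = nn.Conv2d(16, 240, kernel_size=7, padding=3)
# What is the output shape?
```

Input: (7, 16, 54, 54) -> Output: (7, 240, 54, 54)

Answer: (7, 240, 54, 54)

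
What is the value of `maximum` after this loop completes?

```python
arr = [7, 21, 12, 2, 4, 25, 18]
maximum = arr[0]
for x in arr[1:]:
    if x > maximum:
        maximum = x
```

Maximum of [7, 21, 12, 2, 4, 25, 18]
`maximum` takes the values: 7 → 21 → 25

Answer: 25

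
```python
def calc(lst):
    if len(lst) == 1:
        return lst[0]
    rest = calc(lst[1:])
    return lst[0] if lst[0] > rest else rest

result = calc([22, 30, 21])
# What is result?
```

Recursive max over [22, 30, 21] = 30

Answer: 30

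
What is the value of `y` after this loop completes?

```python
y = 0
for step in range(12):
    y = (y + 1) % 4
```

Increment mod 4, 12 times = 0
`y` takes the values: 0 → 1 → 2 → 3 → 0 → 1 → 2 → 3 → 0 → 1 → 2 → 3 → 0

Answer: 0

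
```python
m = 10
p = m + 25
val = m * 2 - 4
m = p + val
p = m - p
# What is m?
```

Trace:
`m = 10` → m = 10
`p = m + 25` → p = 35
`val = m * 2 - 4` → val = 16
`m = p + val` → m = 51
`p = m - p` → p = 16
So m = 51

Answer: 51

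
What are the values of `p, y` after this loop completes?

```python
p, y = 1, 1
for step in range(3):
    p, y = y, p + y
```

Fibonacci: after 3 iterations
`p, y` takes the values: (1, 1) → (1, 2) → (2, 3) → (3, 5)

Answer: 3, 5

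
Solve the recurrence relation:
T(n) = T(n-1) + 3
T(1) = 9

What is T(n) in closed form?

Unrolling: T(n) = T(1) + 3·(n-1) = 9 + 3(n-1) = 3n + 6.

Answer: T(n) = 3n + 6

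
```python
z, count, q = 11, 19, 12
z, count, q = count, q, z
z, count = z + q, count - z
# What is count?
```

Trace:
`z, count, q = 11, 19, 12` → z = 11; count = 19; q = 12
`z, count, q = count, q, z` → z = 19; count = 12; q = 11
`z, count = z + q, count - z` → z = 30; count = -7
So count = -7

Answer: -7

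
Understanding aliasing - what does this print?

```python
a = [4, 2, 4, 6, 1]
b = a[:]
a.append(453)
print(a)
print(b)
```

Key concept: slice [:] creates copy.
Step by step:
`a = [4, 2, 4, 6, 1]` → a = [4, 2, 4, 6, 1]
`b = a[:]` → b = [4, 2, 4, 6, 1]
`a.append(453)` → a = [4, 2, 4, 6, 1, 453]
`print(a)` → prints [4, 2, 4, 6, 1, 453]
`print(b)` → prints [4, 2, 4, 6, 1]

Answer:
[4, 2, 4, 6, 1, 453]
[4, 2, 4, 6, 1]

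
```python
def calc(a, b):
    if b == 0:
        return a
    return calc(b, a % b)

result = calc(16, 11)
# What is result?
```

calc(16, 11) -> calc(11, 5) -> calc(5, 1) -> calc(1, 0) -> 1

Answer: 1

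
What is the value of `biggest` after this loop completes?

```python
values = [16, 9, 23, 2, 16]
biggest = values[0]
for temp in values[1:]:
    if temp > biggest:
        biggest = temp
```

Maximum of [16, 9, 23, 2, 16]
`biggest` takes the values: 16 → 23

Answer: 23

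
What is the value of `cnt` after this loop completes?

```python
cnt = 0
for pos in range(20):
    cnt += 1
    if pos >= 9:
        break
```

Loop breaks when pos reaches 9, cnt is 10
`cnt` takes the values: 0 → 1 → 2 → 3 → 4 → 5 → 6 → 7 → 8 → 9 → 10

Answer: 10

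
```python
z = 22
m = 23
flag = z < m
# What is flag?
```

Trace:
`z = 22` → z = 22
`m = 23` → m = 23
`flag = z < m` → flag = True
So flag = True

Answer: True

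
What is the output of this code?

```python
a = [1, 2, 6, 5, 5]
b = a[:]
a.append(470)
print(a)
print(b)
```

Key concept: slice [:] creates copy.
Step by step:
`a = [1, 2, 6, 5, 5]` → a = [1, 2, 6, 5, 5]
`b = a[:]` → b = [1, 2, 6, 5, 5]
`a.append(470)` → a = [1, 2, 6, 5, 5, 470]
`print(a)` → prints [1, 2, 6, 5, 5, 470]
`print(b)` → prints [1, 2, 6, 5, 5]

Answer:
[1, 2, 6, 5, 5, 470]
[1, 2, 6, 5, 5]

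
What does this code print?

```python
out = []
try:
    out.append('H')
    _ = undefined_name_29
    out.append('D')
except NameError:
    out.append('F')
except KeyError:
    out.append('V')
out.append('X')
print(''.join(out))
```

Execution trace: 'H' (try body) → 'F' (except NameError) → 'X' (after the try/except). Output: HFX

Answer: HFX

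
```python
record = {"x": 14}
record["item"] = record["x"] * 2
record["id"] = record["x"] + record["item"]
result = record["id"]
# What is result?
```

Trace:
`record = {"x": 14}` → record = {'x': 14}
`record["item"] = record["x"] * 2` → record = {'x': 14, 'item': 28}
`record["id"] = record["x"] + record["item"]` → record = {'x': 14, 'item': 28, 'id': 42}
`result = record["id"]` → result = 42
So result = 42

Answer: 42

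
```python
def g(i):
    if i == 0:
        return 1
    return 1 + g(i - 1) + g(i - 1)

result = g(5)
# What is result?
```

g(i) = 1 + 2·g(i-1), g(0)=1. Closed form: (1+1)·2^5 - 1 = 63.

Answer: 63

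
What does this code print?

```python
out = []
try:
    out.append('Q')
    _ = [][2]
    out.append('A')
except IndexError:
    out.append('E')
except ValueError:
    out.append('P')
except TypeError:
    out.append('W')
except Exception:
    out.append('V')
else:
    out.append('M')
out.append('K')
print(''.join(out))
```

Execution trace: 'Q' (try body) → 'E' (except IndexError) → 'K' (after the try/except). Output: QEK

Answer: QEK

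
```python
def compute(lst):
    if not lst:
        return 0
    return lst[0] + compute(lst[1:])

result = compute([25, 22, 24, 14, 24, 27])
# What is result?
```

25 + 22 + 24 + 14 + 24 + 27 + 0 = 136

Answer: 136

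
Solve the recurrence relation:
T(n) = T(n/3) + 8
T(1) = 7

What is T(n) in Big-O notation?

Each step divides n by 3 and adds 8. After log_3(n) steps we reach T(1)=7. So T(n) = 8·log_3(n) + 7 = O(log n).

Answer: O(log n)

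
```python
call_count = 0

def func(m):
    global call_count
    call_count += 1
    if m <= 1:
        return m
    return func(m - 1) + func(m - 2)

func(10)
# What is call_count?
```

Calls(m) = 1 + Calls(m-1) + Calls(m-2); Calls(0)=Calls(1)=1. For m=10 this gives 177.

Answer: 177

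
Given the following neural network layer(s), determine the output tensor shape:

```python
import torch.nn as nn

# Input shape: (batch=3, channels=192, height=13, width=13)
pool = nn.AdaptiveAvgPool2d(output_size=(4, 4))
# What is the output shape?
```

Input: (3, 192, 13, 13) -> Output: (3, 192, 4, 4)

Answer: (3, 192, 4, 4)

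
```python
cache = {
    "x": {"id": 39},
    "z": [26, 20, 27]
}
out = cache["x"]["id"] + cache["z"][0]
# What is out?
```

Trace:
`cache = { ...` → cache = {'x': {'id': 39}, 'z': [26, 20, 27]}
`out = cache["x"]["id"] + cache["z"][0]` → out = 65
So out = 65

Answer: 65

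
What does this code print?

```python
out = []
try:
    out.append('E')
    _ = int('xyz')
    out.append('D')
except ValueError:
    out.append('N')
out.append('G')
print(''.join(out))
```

Execution trace: 'E' (try body) → 'N' (except ValueError) → 'G' (after the try/except). Output: ENG

Answer: ENG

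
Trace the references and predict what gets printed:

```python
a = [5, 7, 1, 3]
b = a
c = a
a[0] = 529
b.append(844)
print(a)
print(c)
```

Key concept: multiple aliases.
Step by step:
`a = [5, 7, 1, 3]` → a = [5, 7, 1, 3]
`b = a` → b = [5, 7, 1, 3] (same object as a)
`c = a` → c = [5, 7, 1, 3] (same object as a, b)
`a[0] = 529` → a = [529, 7, 1, 3] (same object as b, c); b = [529, 7, 1, 3] (same object as a, c); c = [529, 7, 1, 3] (same object as a, b)
`b.append(844)` → a = [529, 7, 1, 3, 844] (same object as b, c); b = [529, 7, 1, 3, 844] (same object as a, c); c = [529, 7, 1, 3, 844] (same object as a, b)
`print(a)` → prints [529, 7, 1, 3, 844]
`print(c)` → prints [529, 7, 1, 3, 844]

Answer:
[529, 7, 1, 3, 844]
[529, 7, 1, 3, 844]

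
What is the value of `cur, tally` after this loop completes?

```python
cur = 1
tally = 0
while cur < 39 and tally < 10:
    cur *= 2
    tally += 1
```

Double until >= 39 or 10 iterations
`cur, tally` takes the values: (1, 0) → (2, 0) → (2, 1) → (4, 1) → (4, 2) → (8, 2) → (8, 3) → (16, 3) → (16, 4) → (32, 4) → (32, 5) → (64, 5) → (64, 6)

Answer: 64, 6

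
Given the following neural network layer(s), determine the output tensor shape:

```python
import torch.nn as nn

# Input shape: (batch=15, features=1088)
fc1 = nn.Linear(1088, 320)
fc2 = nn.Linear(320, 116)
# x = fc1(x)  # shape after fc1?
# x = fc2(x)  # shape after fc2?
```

Input: (15, 1088) -> after fc1: (15, 320) -> Output: (15, 116)

Answer: (15, 116)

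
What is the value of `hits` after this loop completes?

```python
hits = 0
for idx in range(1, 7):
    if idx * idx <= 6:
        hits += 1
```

Count numbers where idx² ≤ 6
`hits` takes the values: 0 → 1 → 2

Answer: 2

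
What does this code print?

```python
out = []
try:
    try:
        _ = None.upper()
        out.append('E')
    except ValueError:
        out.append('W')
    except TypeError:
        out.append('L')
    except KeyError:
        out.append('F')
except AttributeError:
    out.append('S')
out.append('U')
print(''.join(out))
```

Execution trace: 'S' (outer except AttributeError) → 'U' (after the try/except). Output: SU

Answer: SU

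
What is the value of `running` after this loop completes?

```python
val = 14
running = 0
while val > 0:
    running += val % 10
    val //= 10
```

Sum digits of 14
`running` takes the values: 0 → 4 → 5

Answer: 5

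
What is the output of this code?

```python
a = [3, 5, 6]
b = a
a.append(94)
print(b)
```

Key concept: basic list aliasing.
Step by step:
`a = [3, 5, 6]` → a = [3, 5, 6]
`b = a` → b = [3, 5, 6] (same object as a)
`a.append(94)` → a = [3, 5, 6, 94] (same object as b); b = [3, 5, 6, 94] (same object as a)
`print(b)` → prints [3, 5, 6, 94]

Answer: [3, 5, 6, 94]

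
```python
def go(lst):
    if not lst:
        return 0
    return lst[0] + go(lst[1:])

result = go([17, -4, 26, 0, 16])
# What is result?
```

17 + (-4) + 26 + 0 + 16 + 0 = 55

Answer: 55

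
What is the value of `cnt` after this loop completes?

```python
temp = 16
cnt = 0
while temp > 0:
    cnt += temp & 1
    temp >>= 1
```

Count set bits in 16 (binary: 0b10000)
`cnt` takes the values: 0 → 1

Answer: 1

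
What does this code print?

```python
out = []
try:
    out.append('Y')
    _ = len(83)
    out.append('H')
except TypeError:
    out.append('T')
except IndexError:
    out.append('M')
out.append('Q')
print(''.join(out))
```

Execution trace: 'Y' (try body) → 'T' (except TypeError) → 'Q' (after the try/except). Output: YTQ

Answer: YTQ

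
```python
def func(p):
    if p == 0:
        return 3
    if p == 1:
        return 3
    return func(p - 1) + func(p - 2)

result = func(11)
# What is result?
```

Build up from base cases: func(0)=3, func(1)=3, func(2)=6, func(3)=9, func(4)=15, func(5)=24, func(6)=39, ..., func(11)=432

Answer: 432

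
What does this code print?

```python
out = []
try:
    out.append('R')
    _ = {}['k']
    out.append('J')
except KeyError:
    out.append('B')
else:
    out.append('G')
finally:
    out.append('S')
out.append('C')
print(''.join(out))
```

Execution trace: 'R' (try body) → 'B' (except KeyError) → 'S' (finally) → 'C' (after the try/except). Output: RBSC

Answer: RBSC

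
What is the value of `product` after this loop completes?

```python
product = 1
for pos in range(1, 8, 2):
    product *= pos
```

Product of 1, 3, 5, ... up to 7
`product` takes the values: 1 → 3 → 15 → 105

Answer: 105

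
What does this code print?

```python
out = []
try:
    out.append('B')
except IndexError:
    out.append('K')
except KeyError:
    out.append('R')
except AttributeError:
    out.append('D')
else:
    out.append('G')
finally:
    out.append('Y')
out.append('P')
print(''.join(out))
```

Execution trace: 'B' (try body, no exception) → 'G' (else) → 'Y' (finally) → 'P' (after the try/except). Output: BGYP

Answer: BGYP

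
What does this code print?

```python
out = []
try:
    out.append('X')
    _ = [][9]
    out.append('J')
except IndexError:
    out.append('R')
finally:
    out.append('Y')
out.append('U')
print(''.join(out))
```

Execution trace: 'X' (try body) → 'R' (except IndexError) → 'Y' (finally) → 'U' (after the try/except). Output: XRYU

Answer: XRYU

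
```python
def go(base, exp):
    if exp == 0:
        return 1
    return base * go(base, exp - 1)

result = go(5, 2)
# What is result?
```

go(5, 2) = 5 * 5 = 25

Answer: 25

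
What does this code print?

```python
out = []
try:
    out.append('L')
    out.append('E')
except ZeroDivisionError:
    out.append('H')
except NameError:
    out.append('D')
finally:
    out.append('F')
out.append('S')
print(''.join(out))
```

Execution trace: 'L' (try body) → 'E' (try body, no exception) → 'F' (finally) → 'S' (after the try/except). Output: LEFS

Answer: LEFS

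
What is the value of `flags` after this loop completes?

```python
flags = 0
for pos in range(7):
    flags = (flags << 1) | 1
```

Build 7 consecutive 1-bits: 0b1111111
`flags` takes the values: 0 → 1 → 3 → 7 → 15 → 31 → 63 → 127

Answer: 127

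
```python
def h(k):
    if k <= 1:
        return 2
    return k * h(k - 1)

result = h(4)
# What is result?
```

h(4) = 4 * 3 * 2 * 2 = 48

Answer: 48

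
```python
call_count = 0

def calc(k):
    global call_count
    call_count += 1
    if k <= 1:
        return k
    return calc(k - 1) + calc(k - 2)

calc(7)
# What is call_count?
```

Calls(k) = 1 + Calls(k-1) + Calls(k-2); Calls(0)=Calls(1)=1. For k=7 this gives 41.

Answer: 41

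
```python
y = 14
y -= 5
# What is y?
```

Trace:
`y = 14` → y = 14
`y -= 5` → y = 9
So y = 9

Answer: 9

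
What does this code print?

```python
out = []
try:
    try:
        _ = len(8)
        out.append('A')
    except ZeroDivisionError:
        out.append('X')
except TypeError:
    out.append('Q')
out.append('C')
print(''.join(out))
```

Execution trace: 'Q' (outer except TypeError) → 'C' (after the try/except). Output: QC

Answer: QC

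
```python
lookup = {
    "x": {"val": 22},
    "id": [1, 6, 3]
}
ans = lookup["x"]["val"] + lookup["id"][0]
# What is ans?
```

Trace:
`lookup = { ...` → lookup = {'x': {'val': 22}, 'id': [1, 6, 3]}
`ans = lookup["x"]["val"] + lookup["id"][0]` → ans = 23
So ans = 23

Answer: 23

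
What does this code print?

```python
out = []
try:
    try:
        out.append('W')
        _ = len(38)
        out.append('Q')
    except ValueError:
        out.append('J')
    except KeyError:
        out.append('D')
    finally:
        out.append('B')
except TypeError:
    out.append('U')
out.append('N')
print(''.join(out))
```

Execution trace: 'W' (try body) → 'B' (finally) → 'U' (outer except TypeError) → 'N' (after the try/except). Output: WBUN

Answer: WBUN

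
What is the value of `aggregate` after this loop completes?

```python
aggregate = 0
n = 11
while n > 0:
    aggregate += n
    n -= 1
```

Sum 11 down to 1
`aggregate` takes the values: 0 → 11 → 21 → 30 → 38 → 45 → 51 → 56 → 60 → 63 → 65 → 66

Answer: 66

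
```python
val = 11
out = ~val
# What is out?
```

Trace:
`val = 11` → val = 11
`out = ~val` → out = -12
So out = -12

Answer: -12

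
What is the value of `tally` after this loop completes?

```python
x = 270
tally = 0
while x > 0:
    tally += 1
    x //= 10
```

Count digits by repeated division by 10
`tally` takes the values: 0 → 1 → 2 → 3

Answer: 3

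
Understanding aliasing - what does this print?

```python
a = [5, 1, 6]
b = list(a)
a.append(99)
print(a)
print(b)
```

Key concept: list() constructor creates copy.
Step by step:
`a = [5, 1, 6]` → a = [5, 1, 6]
`b = list(a)` → b = [5, 1, 6]
`a.append(99)` → a = [5, 1, 6, 99]
`print(a)` → prints [5, 1, 6, 99]
`print(b)` → prints [5, 1, 6]

Answer:
[5, 1, 6, 99]
[5, 1, 6]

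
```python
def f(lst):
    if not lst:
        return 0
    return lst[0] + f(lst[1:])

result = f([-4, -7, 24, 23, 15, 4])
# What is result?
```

(-4) + (-7) + 24 + 23 + 15 + 4 + 0 = 55

Answer: 55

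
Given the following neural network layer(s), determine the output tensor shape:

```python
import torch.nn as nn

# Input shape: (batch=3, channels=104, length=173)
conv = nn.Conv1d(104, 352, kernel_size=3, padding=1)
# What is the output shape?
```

Input: (3, 104, 173) -> Output: (3, 352, 173)

Answer: (3, 352, 173)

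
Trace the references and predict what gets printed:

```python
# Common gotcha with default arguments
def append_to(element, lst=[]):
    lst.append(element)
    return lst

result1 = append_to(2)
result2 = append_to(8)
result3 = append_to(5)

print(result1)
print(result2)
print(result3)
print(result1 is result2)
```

Key concept: mutable default argument gotcha.
Step by step:
`result1 = append_to(2)` → result1 = [2]
`result2 = append_to(8)` → result1 = [2, 8] (same object as result2); result2 = [2, 8] (same object as result1)
`result3 = append_to(5)` → result1 = [2, 8, 5] (same object as result2, result3); result2 = [2, 8, 5] (same object as result1, result3); result3 = [2, 8, 5] (same object as result1, result2)
`print(result1)` → prints [2, 8, 5]
`print(result2)` → prints [2, 8, 5]
`print(result3)` → prints [2, 8, 5]
`print(result1 is result2)` → prints True

Answer:
[2, 8, 5]
[2, 8, 5]
[2, 8, 5]
True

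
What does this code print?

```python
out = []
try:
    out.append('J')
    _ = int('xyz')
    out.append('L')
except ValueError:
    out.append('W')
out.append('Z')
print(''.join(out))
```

Execution trace: 'J' (try body) → 'W' (except ValueError) → 'Z' (after the try/except). Output: JWZ

Answer: JWZ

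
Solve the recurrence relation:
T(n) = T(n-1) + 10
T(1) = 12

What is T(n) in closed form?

Unrolling: T(n) = T(1) + 10·(n-1) = 12 + 10(n-1) = 10n + 2.

Answer: T(n) = 10n + 2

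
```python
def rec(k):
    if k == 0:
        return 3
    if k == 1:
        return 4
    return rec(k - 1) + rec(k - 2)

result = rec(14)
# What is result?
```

Build up from base cases: rec(0)=3, rec(1)=4, rec(2)=7, rec(3)=11, rec(4)=18, rec(5)=29, rec(6)=47, ..., rec(14)=2207

Answer: 2207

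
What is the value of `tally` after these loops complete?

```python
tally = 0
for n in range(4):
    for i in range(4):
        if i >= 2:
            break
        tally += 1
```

Inner breaks at 2, outer runs 4 times
`tally` takes the values: 0 → 1 → 2 → 3 → 4 → 5 → 6 → 7 → 8

Answer: 8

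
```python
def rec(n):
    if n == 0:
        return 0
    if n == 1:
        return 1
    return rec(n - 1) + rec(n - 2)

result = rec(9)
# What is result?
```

Build up from base cases: rec(0)=0, rec(1)=1, rec(2)=1, rec(3)=2, rec(4)=3, rec(5)=5, rec(6)=8, ..., rec(9)=34

Answer: 34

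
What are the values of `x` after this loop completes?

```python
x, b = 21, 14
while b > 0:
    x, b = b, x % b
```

GCD of 21 and 14
`x` takes the values: 21 → 14 → 7

Answer: 7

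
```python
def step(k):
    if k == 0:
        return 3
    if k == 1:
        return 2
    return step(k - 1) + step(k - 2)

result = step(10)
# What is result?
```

Build up from base cases: step(0)=3, step(1)=2, step(2)=5, step(3)=7, step(4)=12, step(5)=19, step(6)=31, ..., step(10)=212

Answer: 212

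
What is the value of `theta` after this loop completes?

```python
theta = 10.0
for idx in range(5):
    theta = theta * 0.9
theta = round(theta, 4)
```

Exponential decay: 10.0 * 0.9^5
`theta` takes the values: 10.0 → 9.0 → 8.1 → 7.29 → 6.561 → 5.9049

Answer: 5.9049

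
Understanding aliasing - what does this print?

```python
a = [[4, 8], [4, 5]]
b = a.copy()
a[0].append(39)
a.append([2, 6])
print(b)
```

Key concept: shallow copy with nested lists.
Step by step:
`a = [[4, 8], [4, 5]]` → a = [[4, 8], [4, 5]]
`b = a.copy()` → b = [[4, 8], [4, 5]]
`a[0].append(39)` → a = [[4, 8, 39], [4, 5]]; b = [[4, 8, 39], [4, 5]]
`a.append([2, 6])` → a = [[4, 8, 39], [4, 5], [2, 6]]
`print(b)` → prints [[4, 8, 39], [4, 5]]

Answer: [[4, 8, 39], [4, 5]]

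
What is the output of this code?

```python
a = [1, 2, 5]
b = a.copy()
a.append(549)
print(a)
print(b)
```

Key concept: list.copy() creates independent copy.
Step by step:
`a = [1, 2, 5]` → a = [1, 2, 5]
`b = a.copy()` → b = [1, 2, 5]
`a.append(549)` → a = [1, 2, 5, 549]
`print(a)` → prints [1, 2, 5, 549]
`print(b)` → prints [1, 2, 5]

Answer:
[1, 2, 5, 549]
[1, 2, 5]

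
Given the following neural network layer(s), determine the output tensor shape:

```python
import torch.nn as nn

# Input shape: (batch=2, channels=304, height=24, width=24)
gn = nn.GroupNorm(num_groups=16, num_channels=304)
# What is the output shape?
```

Input: (2, 304, 24, 24) -> Output: (2, 304, 24, 24)

Answer: (2, 304, 24, 24)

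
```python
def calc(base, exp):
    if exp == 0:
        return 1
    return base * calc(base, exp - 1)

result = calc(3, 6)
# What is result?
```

calc(3, 6) = 3 * 3 * 3 * 3 * 3 * 3 = 729

Answer: 729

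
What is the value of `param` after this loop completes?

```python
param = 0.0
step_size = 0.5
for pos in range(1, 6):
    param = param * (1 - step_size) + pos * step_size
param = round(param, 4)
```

Moving average with lr=0.5
`param` takes the values: 0.0 → 0.5 → 1.25 → 2.125 → 3.0625 → 4.03125 → 4.0312

Answer: 4.0312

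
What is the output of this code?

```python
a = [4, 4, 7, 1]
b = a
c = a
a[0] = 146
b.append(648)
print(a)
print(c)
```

Key concept: multiple aliases.
Step by step:
`a = [4, 4, 7, 1]` → a = [4, 4, 7, 1]
`b = a` → b = [4, 4, 7, 1] (same object as a)
`c = a` → c = [4, 4, 7, 1] (same object as a, b)
`a[0] = 146` → a = [146, 4, 7, 1] (same object as b, c); b = [146, 4, 7, 1] (same object as a, c); c = [146, 4, 7, 1] (same object as a, b)
`b.append(648)` → a = [146, 4, 7, 1, 648] (same object as b, c); b = [146, 4, 7, 1, 648] (same object as a, c); c = [146, 4, 7, 1, 648] (same object as a, b)
`print(a)` → prints [146, 4, 7, 1, 648]
`print(c)` → prints [146, 4, 7, 1, 648]

Answer:
[146, 4, 7, 1, 648]
[146, 4, 7, 1, 648]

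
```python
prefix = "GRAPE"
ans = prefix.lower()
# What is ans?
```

Trace:
`prefix = "GRAPE"` → prefix = 'GRAPE'
`ans = prefix.lower()` → ans = 'grape'
So ans = 'grape'

Answer: 'grape'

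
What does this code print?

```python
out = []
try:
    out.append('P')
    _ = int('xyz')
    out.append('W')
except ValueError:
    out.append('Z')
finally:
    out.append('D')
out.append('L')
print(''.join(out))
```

Execution trace: 'P' (try body) → 'Z' (except ValueError) → 'D' (finally) → 'L' (after the try/except). Output: PZDL

Answer: PZDL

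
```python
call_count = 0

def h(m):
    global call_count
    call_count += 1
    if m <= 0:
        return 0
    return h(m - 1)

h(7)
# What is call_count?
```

Linear recursion stepping by 1: 8 calls from m=7 down to ≤0.

Answer: 8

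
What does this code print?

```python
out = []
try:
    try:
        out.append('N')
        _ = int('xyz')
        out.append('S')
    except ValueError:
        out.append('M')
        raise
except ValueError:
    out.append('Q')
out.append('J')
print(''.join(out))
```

Execution trace: 'N' (inner try body) → 'M' (inner except ValueError) → 'Q' (outer except ValueError) → 'J' (after the try/except). Output: NMQJ

Answer: NMQJ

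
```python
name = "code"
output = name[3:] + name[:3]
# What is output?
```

Trace:
`name = "code"` → name = 'code'
`output = name[3:] + name[:3]` → output = 'ecod'
So output = 'ecod'

Answer: 'ecod'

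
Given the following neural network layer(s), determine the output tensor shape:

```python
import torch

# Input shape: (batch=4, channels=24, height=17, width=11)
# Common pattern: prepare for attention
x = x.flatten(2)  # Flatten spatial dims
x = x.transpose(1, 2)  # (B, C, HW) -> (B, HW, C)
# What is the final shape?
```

Input: (4, 24, 17, 11) -> after flatten(2): (4, 24, 187) -> Output: (4, 187, 24)

Answer: (4, 187, 24)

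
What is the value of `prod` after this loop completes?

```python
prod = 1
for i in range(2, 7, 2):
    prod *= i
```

Product of even numbers 2 to 6
`prod` takes the values: 1 → 2 → 8 → 48

Answer: 48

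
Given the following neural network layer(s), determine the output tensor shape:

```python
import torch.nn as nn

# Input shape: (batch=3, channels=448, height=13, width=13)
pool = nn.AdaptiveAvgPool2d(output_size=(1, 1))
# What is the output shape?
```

Input: (3, 448, 13, 13) -> Output: (3, 448, 1, 1)

Answer: (3, 448, 1, 1)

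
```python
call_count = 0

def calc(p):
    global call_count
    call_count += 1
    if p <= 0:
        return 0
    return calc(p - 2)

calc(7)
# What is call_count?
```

Linear recursion stepping by 2: 5 calls from p=7 down to ≤0.

Answer: 5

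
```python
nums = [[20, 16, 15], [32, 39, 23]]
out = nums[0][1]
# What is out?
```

Trace:
`nums = [[20, 16, 15], [32, 39, 23]]` → nums = [[20, 16, 15], [32, 39, 23]]
`out = nums[0][1]` → out = 16
So out = 16

Answer: 16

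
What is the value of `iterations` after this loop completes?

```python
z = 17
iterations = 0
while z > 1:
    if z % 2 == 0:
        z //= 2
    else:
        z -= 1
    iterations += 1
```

Steps to reduce 17 to 1
`iterations` takes the values: 0 → 1 → 2 → 3 → 4 → 5

Answer: 5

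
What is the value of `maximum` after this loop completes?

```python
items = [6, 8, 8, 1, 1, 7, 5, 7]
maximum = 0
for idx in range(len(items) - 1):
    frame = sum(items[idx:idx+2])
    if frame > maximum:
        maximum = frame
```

Max sum of 2-element window in [6, 8, 8, 1, 1, 7, 5, 7]
`maximum` takes the values: 0 → 14 → 16

Answer: 16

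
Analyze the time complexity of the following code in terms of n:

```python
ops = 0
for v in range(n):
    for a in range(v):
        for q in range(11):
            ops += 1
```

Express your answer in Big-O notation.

Each loop level contributes: n × n × 1. Multiplying the contributions gives O(n^2).

Answer: O(n^2)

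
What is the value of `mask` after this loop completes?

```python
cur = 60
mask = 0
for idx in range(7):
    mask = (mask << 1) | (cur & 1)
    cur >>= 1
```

Reverse lowest 7 bits of 60
`mask` takes the values: 0 → 1 → 3 → 7 → 15 → 30

Answer: 30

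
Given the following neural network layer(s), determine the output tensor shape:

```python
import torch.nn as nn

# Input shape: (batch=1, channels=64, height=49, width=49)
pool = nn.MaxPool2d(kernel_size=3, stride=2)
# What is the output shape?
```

Input: (1, 64, 49, 49) -> Output: (1, 64, 24, 24)

Answer: (1, 64, 24, 24)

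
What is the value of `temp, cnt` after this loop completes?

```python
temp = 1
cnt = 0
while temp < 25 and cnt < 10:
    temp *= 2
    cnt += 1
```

Double until >= 25 or 10 iterations
`temp, cnt` takes the values: (1, 0) → (2, 0) → (2, 1) → (4, 1) → (4, 2) → (8, 2) → (8, 3) → (16, 3) → (16, 4) → (32, 4) → (32, 5)

Answer: 32, 5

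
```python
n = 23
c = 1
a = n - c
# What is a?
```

Trace:
`n = 23` → n = 23
`c = 1` → c = 1
`a = n - c` → a = 22
So a = 22

Answer: 22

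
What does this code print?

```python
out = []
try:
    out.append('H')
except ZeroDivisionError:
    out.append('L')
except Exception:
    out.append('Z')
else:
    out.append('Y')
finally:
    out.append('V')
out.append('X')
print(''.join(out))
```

Execution trace: 'H' (try body, no exception) → 'Y' (else) → 'V' (finally) → 'X' (after the try/except). Output: HYVX

Answer: HYVX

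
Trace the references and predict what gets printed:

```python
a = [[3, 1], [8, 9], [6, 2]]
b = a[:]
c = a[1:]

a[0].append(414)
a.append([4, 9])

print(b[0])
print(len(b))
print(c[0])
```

Key concept: slice with nested mutation.
Step by step:
`a = [[3, 1], [8, 9], [6, 2]]` → a = [[3, 1], [8, 9], [6, 2]]
`b = a[:]` → b = [[3, 1], [8, 9], [6, 2]]
`c = a[1:]` → c = [[8, 9], [6, 2]]
`a[0].append(414)` → a = [[3, 1, 414], [8, 9], [6, 2]]; b = [[3, 1, 414], [8, 9], [6, 2]]
`a.append([4, 9])` → a = [[3, 1, 414], [8, 9], [6, 2], [4, 9]]
`print(b[0])` → prints [3, 1, 414]
`print(len(b))` → prints 3
`print(c[0])` → prints [8, 9]

Answer:
[3, 1, 414]
3
[8, 9]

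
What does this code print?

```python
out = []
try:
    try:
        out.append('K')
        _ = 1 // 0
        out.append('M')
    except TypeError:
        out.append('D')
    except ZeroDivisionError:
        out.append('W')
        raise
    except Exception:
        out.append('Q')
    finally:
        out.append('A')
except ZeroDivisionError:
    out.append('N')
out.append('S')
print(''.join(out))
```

Execution trace: 'K' (try body) → 'W' (except ZeroDivisionError) → 'A' (finally) → 'N' (outer except ZeroDivisionError) → 'S' (after the try/except). Output: KWANS

Answer: KWANS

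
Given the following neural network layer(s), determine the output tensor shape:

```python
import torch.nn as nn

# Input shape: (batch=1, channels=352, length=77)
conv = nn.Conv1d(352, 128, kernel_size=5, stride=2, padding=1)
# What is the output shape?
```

Input: (1, 352, 77) -> Output: (1, 128, 38)

Answer: (1, 128, 38)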